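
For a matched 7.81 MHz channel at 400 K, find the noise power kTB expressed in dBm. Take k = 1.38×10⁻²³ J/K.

−103.7 dBm

P_n = kTB = 1.38×10⁻²³ × 400 × 7.81×10⁶ = 4.31×10⁻¹⁴ W
In dBm: 10 log₁₀(4.31×10⁻¹⁴ / 10⁻³) = −103.7 dBm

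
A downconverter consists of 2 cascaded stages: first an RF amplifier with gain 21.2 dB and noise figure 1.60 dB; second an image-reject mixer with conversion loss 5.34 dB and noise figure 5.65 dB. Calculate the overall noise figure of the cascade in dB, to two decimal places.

Convert to linear (a loss of L dB is a gain of −L dB): F_i = 10^(NF_i/10), G_i = 10^(G_i,dB/10)
  Stage 1: F_1 = 10^(1.60/10) = 1.445, G_1 = 10^(21.2/10) = 131.8
  Stage 2: F_2 = 10^(5.65/10) = 3.673, G_2 = 10^(−5.34/10) = 0.2924
Friis cascade:
  F = 1.445 + (3.673 − 1)/131.8 = 1.466
NF = 10 log₁₀(1.466) = 1.66 dB

1.66 dB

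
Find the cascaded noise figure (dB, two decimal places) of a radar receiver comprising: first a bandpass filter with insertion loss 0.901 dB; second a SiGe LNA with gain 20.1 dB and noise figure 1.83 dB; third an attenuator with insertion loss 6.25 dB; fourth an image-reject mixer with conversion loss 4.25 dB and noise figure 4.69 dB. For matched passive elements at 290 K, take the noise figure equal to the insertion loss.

3.04 dB

Convert to linear (a loss of L dB is a gain of −L dB): F_i = 10^(NF_i/10), G_i = 10^(G_i,dB/10)
  Stage 1: F_1 = 10^(0.901/10) = 1.231, G_1 = 10^(−0.901/10) = 0.8126
  Stage 2: F_2 = 10^(1.83/10) = 1.524, G_2 = 10^(20.1/10) = 102.3
  Stage 3: F_3 = 10^(6.25/10) = 4.217, G_3 = 10^(−6.25/10) = 0.2371
  Stage 4: F_4 = 10^(4.69/10) = 2.944, G_4 = 10^(−4.25/10) = 0.3758
Friis cascade:
  F = 1.231 + (1.524 − 1)/0.8126 + (4.217 − 1)/83.16 + (2.944 − 1)/19.72 = 2.013
NF = 10 log₁₀(2.013) = 3.04 dB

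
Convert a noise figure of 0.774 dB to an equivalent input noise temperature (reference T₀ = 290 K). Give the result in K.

F = 10^(0.774/10) = 1.19509
T_e = (F − 1)·T₀ = (1.19509 − 1) × 290 = 56.6 K

56.6 K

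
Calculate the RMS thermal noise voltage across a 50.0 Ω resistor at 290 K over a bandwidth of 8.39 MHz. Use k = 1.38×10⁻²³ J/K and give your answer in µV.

2.59 µV

V_n = √(4kTRB)
4kTRB = 4 × 1.38×10⁻²³ × 290 × 5.00×10¹ × 8.39×10⁶ = 6.72×10⁻¹² V²
V_n = √(6.72×10⁻¹²) = 2.59×10⁻⁶ V = 2.59 µV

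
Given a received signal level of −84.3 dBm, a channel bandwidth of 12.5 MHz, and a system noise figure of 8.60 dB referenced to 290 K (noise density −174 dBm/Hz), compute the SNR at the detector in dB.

10.1 dB

Noise floor: N = −174 + 10 log₁₀(B) + NF
10 log₁₀(1.25×10⁷) = 70.97 dB
N = −174 + 70.97 + 8.60 = −94.43 dBm
SNR = P_sig − N = −84.3 − (−94.43) = 10.13 dB → 10.1 dB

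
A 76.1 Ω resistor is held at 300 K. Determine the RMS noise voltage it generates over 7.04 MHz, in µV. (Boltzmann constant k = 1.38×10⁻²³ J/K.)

2.98 µV

V_n = √(4kTRB)
4kTRB = 4 × 1.38×10⁻²³ × 300 × 7.61×10¹ × 7.04×10⁶ = 8.87×10⁻¹² V²
V_n = √(8.87×10⁻¹²) = 2.98×10⁻⁶ V = 2.98 µV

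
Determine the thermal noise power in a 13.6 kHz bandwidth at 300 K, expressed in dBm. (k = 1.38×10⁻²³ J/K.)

−132.5 dBm

P_n = kTB = 1.38×10⁻²³ × 300 × 1.36×10⁴ = 5.63×10⁻¹⁷ W
In dBm: 10 log₁₀(5.63×10⁻¹⁷ / 10⁻³) = −132.5 dBm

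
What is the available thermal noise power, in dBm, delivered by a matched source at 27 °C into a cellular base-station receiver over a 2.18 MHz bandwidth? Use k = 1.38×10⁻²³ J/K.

−110.4 dBm

T = 27 °C + 273.15 = 300.15 K
P_n = kTB = 1.38×10⁻²³ × 300.15 × 2.18×10⁶ = 9.03×10⁻¹⁵ W
In dBm: 10 log₁₀(9.03×10⁻¹⁵ / 10⁻³) = −110.4 dBm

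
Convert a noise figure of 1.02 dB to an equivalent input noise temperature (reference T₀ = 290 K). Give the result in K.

76.8 K

F = 10^(1.02/10) = 1.26474
T_e = (F − 1)·T₀ = (1.26474 − 1) × 290 = 76.8 K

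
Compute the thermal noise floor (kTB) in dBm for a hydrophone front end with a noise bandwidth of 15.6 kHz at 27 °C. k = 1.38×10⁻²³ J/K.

−131.9 dBm

T = 27 °C + 273.15 = 300.15 K
P_n = kTB = 1.38×10⁻²³ × 300.15 × 1.56×10⁴ = 6.46×10⁻¹⁷ W
In dBm: 10 log₁₀(6.46×10⁻¹⁷ / 10⁻³) = −131.9 dBm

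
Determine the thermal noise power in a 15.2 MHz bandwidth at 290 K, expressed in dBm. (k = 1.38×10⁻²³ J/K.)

−102.2 dBm

P_n = kTB = 1.38×10⁻²³ × 290 × 1.52×10⁷ = 6.08×10⁻¹⁴ W
In dBm: 10 log₁₀(6.08×10⁻¹⁴ / 10⁻³) = −102.2 dBm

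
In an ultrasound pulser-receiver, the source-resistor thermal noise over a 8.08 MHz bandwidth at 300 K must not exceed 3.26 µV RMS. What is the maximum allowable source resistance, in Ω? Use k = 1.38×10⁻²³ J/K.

79.4 Ω

Johnson–Nyquist: V_n = √(4kTRB) ⇒ R = V_n² / (4kTB)
4kTB = 4 × 1.38×10⁻²³ × 300 × 8.08×10⁶ = 1.34×10⁻¹³
R = (3.26×10⁻⁶)² / 1.34×10⁻¹³ = 7.94×10¹ Ω = 79.4 Ω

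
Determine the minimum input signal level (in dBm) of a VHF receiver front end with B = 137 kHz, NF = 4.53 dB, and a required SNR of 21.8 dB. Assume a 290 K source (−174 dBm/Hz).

Sensitivity = −174 + 10 log₁₀(B) + NF + SNR_min
= −174 + 51.37 + 4.53 + 21.8
= −96.30 dBm → −96.3 dBm

−96.3 dBm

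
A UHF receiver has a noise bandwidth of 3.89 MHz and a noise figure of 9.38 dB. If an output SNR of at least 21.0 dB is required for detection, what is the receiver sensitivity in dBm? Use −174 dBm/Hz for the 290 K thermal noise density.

−77.7 dBm

Sensitivity = −174 + 10 log₁₀(B) + NF + SNR_min
= −174 + 65.9 + 9.38 + 21.0
= −77.72 dBm → −77.7 dBm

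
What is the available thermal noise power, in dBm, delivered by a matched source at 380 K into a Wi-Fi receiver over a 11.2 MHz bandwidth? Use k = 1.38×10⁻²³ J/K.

−102.3 dBm

P_n = kTB = 1.38×10⁻²³ × 380 × 1.12×10⁷ = 5.87×10⁻¹⁴ W
In dBm: 10 log₁₀(5.87×10⁻¹⁴ / 10⁻³) = −102.3 dBm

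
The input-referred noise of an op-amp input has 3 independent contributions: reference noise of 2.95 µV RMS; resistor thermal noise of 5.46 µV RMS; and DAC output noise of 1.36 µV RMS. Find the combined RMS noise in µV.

Uncorrelated sources add in power (mean-square): V_tot = √(ΣV_i²)
V_tot = √[(2.95×10⁻⁶)² + (5.46×10⁻⁶)² + (1.36×10⁻⁶)²] = 6.35×10⁻⁶ V = 6.35 µV

6.35 µV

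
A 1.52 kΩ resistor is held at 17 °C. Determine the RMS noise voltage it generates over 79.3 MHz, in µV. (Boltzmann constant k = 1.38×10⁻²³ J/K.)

43.9 µV

T = 17 °C + 273.15 = 290.15 K
V_n = √(4kTRB)
4kTRB = 4 × 1.38×10⁻²³ × 290.15 × 1.52×10³ × 7.93×10⁷ = 1.93×10⁻⁹ V²
V_n = √(1.93×10⁻⁹) = 4.39×10⁻⁵ V = 43.9 µV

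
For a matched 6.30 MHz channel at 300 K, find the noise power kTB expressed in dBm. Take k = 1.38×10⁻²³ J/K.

−105.8 dBm

P_n = kTB = 1.38×10⁻²³ × 300 × 6.30×10⁶ = 2.61×10⁻¹⁴ W
In dBm: 10 log₁₀(2.61×10⁻¹⁴ / 10⁻³) = −105.8 dBm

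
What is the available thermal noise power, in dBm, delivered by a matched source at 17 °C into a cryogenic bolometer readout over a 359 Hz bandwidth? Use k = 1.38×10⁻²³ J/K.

T = 17 °C + 273.15 = 290.15 K
P_n = kTB = 1.38×10⁻²³ × 290.15 × 3.59×10² = 1.44×10⁻¹⁸ W
In dBm: 10 log₁₀(1.44×10⁻¹⁸ / 10⁻³) = −148.4 dBm

−148.4 dBm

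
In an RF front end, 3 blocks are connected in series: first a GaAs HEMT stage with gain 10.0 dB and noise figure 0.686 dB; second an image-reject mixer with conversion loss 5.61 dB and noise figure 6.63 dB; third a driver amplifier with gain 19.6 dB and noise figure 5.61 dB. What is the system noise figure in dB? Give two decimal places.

Convert to linear (a loss of L dB is a gain of −L dB): F_i = 10^(NF_i/10), G_i = 10^(G_i,dB/10)
  Stage 1: F_1 = 10^(0.686/10) = 1.171, G_1 = 10^(10.0/10) = 10.00
  Stage 2: F_2 = 10^(6.63/10) = 4.603, G_2 = 10^(−5.61/10) = 0.2748
  Stage 3: F_3 = 10^(5.61/10) = 3.639, G_3 = 10^(19.6/10) = 91.20
Friis cascade:
  F = 1.171 + (4.603 − 1)/10.00 + (3.639 − 1)/2.748 = 2.492
NF = 10 log₁₀(2.492) = 3.97 dB

3.97 dB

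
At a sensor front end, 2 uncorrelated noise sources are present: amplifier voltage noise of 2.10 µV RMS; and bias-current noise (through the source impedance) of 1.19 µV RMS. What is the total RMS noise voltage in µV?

2.41 µV

Uncorrelated sources add in power (mean-square): V_tot = √(ΣV_i²)
V_tot = √[(2.10×10⁻⁶)² + (1.19×10⁻⁶)²] = 2.41×10⁻⁶ V = 2.41 µV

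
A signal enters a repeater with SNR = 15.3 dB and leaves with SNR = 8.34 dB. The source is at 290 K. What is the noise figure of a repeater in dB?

NF (dB) = SNR_in(dB) − SNR_out(dB) when the source is at T₀
NF = 15.3 − 8.34 = 6.96 dB

6.96 dB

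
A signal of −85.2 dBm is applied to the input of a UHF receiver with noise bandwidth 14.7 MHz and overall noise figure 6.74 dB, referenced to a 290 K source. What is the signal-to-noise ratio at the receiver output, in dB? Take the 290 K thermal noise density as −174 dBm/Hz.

Noise floor: N = −174 + 10 log₁₀(B) + NF
10 log₁₀(1.47×10⁷) = 71.67 dB
N = −174 + 71.67 + 6.74 = −95.59 dBm
SNR = P_sig − N = −85.2 − (−95.59) = 10.39 dB → 10.4 dB

10.4 dB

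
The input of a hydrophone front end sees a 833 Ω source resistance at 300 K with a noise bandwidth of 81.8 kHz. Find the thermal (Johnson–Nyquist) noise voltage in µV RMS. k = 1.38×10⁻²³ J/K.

V_n = √(4kTRB)
4kTRB = 4 × 1.38×10⁻²³ × 300 × 8.33×10² × 8.18×10⁴ = 1.13×10⁻¹² V²
V_n = √(1.13×10⁻¹²) = 1.06×10⁻⁶ V = 1.06 µV

1.06 µV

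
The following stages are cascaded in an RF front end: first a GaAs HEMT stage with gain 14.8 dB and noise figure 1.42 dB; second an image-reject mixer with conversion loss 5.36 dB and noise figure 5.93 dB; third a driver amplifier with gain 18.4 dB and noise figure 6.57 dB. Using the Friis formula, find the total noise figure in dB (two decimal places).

2.76 dB

Convert to linear (a loss of L dB is a gain of −L dB): F_i = 10^(NF_i/10), G_i = 10^(G_i,dB/10)
  Stage 1: F_1 = 10^(1.42/10) = 1.387, G_1 = 10^(14.8/10) = 30.20
  Stage 2: F_2 = 10^(5.93/10) = 3.917, G_2 = 10^(−5.36/10) = 0.2911
  Stage 3: F_3 = 10^(6.57/10) = 4.539, G_3 = 10^(18.4/10) = 69.18
Friis cascade:
  F = 1.387 + (3.917 − 1)/30.20 + (4.539 − 1)/8.790 = 1.886
NF = 10 log₁₀(1.886) = 2.76 dB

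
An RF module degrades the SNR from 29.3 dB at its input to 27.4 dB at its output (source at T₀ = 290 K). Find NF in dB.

1.9 dB

NF (dB) = SNR_in(dB) − SNR_out(dB) when the source is at T₀
NF = 29.3 − 27.4 = 1.9 dB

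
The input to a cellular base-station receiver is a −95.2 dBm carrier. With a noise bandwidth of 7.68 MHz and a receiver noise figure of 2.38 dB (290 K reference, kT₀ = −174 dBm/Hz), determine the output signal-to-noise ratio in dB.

Noise floor: N = −174 + 10 log₁₀(B) + NF
10 log₁₀(7.68×10⁶) = 68.85 dB
N = −174 + 68.85 + 2.38 = −102.77 dBm
SNR = P_sig − N = −95.2 − (−102.77) = 7.57 dB → 7.6 dB

7.6 dB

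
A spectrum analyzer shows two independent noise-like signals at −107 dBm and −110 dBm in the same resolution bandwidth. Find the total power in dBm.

−105.2 dBm

Convert to linear, add, convert back:
P₁ = 2.00×10⁻¹⁴ W, P₂ = 1.00×10⁻¹⁴ W
P_tot = 3.00×10⁻¹⁴ W → 10 log₁₀(P_tot / 10⁻³) = −105.2 dBm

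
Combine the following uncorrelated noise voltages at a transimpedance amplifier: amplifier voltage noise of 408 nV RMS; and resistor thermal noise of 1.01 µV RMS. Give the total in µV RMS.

Uncorrelated sources add in power (mean-square): V_tot = √(ΣV_i²)
V_tot = √[(4.08×10⁻⁷)² + (1.01×10⁻⁶)²] = 1.09×10⁻⁶ V = 1.09 µV

1.09 µV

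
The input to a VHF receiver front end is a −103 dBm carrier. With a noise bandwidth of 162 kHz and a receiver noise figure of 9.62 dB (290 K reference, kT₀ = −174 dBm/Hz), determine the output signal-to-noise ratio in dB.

9.3 dB

Noise floor: N = −174 + 10 log₁₀(B) + NF
10 log₁₀(1.62×10⁵) = 52.1 dB
N = −174 + 52.1 + 9.62 = −112.28 dBm
SNR = P_sig − N = −103 − (−112.28) = 9.28 dB → 9.3 dB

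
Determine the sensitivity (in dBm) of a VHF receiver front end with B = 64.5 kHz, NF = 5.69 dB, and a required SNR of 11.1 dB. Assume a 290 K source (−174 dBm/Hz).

−109.1 dBm

Sensitivity = −174 + 10 log₁₀(B) + NF + SNR_min
= −174 + 48.1 + 5.69 + 11.1
= −109.11 dBm → −109.1 dBm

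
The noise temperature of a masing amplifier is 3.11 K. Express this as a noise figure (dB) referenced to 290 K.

0.046 dB

F = 1 + T_e/T₀ = 1 + 3.11/290 = 1.01072
NF = 10 log₁₀(1.01072) = 0.046 dB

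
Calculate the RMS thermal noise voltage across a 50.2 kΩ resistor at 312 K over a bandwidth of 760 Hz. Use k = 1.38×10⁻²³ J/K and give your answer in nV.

811 nV

V_n = √(4kTRB)
4kTRB = 4 × 1.38×10⁻²³ × 312 × 5.02×10⁴ × 7.60×10² = 6.57×10⁻¹³ V²
V_n = √(6.57×10⁻¹³) = 8.11×10⁻⁷ V = 811 nV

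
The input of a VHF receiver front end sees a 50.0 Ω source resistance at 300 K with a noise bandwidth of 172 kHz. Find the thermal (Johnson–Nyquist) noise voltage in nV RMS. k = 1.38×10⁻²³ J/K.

377 nV

V_n = √(4kTRB)
4kTRB = 4 × 1.38×10⁻²³ × 300 × 5.00×10¹ × 1.72×10⁵ = 1.42×10⁻¹³ V²
V_n = √(1.42×10⁻¹³) = 3.77×10⁻⁷ V = 377 nV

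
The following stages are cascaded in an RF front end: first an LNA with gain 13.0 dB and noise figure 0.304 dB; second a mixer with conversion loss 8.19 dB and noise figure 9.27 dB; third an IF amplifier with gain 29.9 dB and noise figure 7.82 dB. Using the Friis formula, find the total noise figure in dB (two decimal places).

4.94 dB

Convert to linear (a loss of L dB is a gain of −L dB): F_i = 10^(NF_i/10), G_i = 10^(G_i,dB/10)
  Stage 1: F_1 = 10^(0.304/10) = 1.073, G_1 = 10^(13.0/10) = 19.95
  Stage 2: F_2 = 10^(9.27/10) = 8.453, G_2 = 10^(−8.19/10) = 0.1517
  Stage 3: F_3 = 10^(7.82/10) = 6.053, G_3 = 10^(29.9/10) = 977.2
Friis cascade:
  F = 1.073 + (8.453 − 1)/19.95 + (6.053 − 1)/3.027 = 3.116
NF = 10 log₁₀(3.116) = 4.94 dB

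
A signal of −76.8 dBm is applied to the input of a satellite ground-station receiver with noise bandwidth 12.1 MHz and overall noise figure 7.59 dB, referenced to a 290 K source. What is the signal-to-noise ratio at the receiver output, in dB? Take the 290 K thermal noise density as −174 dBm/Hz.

18.8 dB

Noise floor: N = −174 + 10 log₁₀(B) + NF
10 log₁₀(1.21×10⁷) = 70.83 dB
N = −174 + 70.83 + 7.59 = −95.58 dBm
SNR = P_sig − N = −76.8 − (−95.58) = 18.78 dB → 18.8 dB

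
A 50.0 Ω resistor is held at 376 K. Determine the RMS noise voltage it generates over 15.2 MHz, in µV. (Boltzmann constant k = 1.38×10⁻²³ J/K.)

3.97 µV

V_n = √(4kTRB)
4kTRB = 4 × 1.38×10⁻²³ × 376 × 5.00×10¹ × 1.52×10⁷ = 1.58×10⁻¹¹ V²
V_n = √(1.58×10⁻¹¹) = 3.97×10⁻⁶ V = 3.97 µV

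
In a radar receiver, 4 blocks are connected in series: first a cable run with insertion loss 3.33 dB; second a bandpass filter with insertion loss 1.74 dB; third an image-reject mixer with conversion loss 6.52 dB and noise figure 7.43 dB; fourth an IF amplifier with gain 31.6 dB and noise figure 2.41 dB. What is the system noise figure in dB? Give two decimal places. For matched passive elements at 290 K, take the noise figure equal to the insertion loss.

14.55 dB

Convert to linear (a loss of L dB is a gain of −L dB): F_i = 10^(NF_i/10), G_i = 10^(G_i,dB/10)
  Stage 1: F_1 = 10^(3.33/10) = 2.153, G_1 = 10^(−3.33/10) = 0.4645
  Stage 2: F_2 = 10^(1.74/10) = 1.493, G_2 = 10^(−1.74/10) = 0.6699
  Stage 3: F_3 = 10^(7.43/10) = 5.534, G_3 = 10^(−6.52/10) = 0.2228
  Stage 4: F_4 = 10^(2.41/10) = 1.742, G_4 = 10^(31.6/10) = 1445
Friis cascade:
  F = 2.153 + (1.493 − 1)/0.4645 + (5.534 − 1)/0.3112 + (1.742 − 1)/0.06934 = 28.48
NF = 10 log₁₀(28.48) = 14.55 dB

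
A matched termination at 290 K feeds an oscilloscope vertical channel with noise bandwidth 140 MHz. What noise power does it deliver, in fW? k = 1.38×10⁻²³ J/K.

P_n = kTB = 1.38×10⁻²³ × 290 × 1.40×10⁸ = 5.60×10⁻¹³ W = 560 fW

560 fW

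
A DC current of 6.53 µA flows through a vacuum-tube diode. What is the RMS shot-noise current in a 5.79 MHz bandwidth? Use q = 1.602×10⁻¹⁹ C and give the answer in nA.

3.48 nA

I_n = √(2qI·B)
2qI·B = 2 × 1.602×10⁻¹⁹ × 6.53×10⁻⁶ × 5.79×10⁶ = 1.21×10⁻¹⁷ A²
I_n = √(1.21×10⁻¹⁷) = 3.48×10⁻⁹ A = 3.48 nA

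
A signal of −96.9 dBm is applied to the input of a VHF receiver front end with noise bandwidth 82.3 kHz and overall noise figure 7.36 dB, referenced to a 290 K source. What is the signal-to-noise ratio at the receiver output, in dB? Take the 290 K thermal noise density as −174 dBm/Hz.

20.6 dB

Noise floor: N = −174 + 10 log₁₀(B) + NF
10 log₁₀(8.23×10⁴) = 49.15 dB
N = −174 + 49.15 + 7.36 = −117.49 dBm
SNR = P_sig − N = −96.9 − (−117.49) = 20.59 dB → 20.6 dB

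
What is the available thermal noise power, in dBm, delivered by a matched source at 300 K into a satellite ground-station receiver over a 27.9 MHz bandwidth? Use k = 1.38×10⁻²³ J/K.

P_n = kTB = 1.38×10⁻²³ × 300 × 2.79×10⁷ = 1.16×10⁻¹³ W
In dBm: 10 log₁₀(1.16×10⁻¹³ / 10⁻³) = −99.4 dBm

−99.4 dBm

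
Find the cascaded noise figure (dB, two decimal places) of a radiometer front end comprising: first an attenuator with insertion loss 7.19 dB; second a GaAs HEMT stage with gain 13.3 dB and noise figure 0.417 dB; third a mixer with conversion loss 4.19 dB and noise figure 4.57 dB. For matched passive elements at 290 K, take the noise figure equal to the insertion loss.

7.94 dB

Convert to linear (a loss of L dB is a gain of −L dB): F_i = 10^(NF_i/10), G_i = 10^(G_i,dB/10)
  Stage 1: F_1 = 10^(7.19/10) = 5.236, G_1 = 10^(−7.19/10) = 0.1910
  Stage 2: F_2 = 10^(0.417/10) = 1.101, G_2 = 10^(13.3/10) = 21.38
  Stage 3: F_3 = 10^(4.57/10) = 2.864, G_3 = 10^(−4.19/10) = 0.3811
Friis cascade:
  F = 5.236 + (1.101 − 1)/0.1910 + (2.864 − 1)/4.083 = 6.220
NF = 10 log₁₀(6.220) = 7.94 dB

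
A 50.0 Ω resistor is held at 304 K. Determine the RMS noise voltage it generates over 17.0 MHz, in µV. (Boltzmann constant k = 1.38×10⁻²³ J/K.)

V_n = √(4kTRB)
4kTRB = 4 × 1.38×10⁻²³ × 304 × 5.00×10¹ × 1.70×10⁷ = 1.43×10⁻¹¹ V²
V_n = √(1.43×10⁻¹¹) = 3.78×10⁻⁶ V = 3.78 µV

3.78 µV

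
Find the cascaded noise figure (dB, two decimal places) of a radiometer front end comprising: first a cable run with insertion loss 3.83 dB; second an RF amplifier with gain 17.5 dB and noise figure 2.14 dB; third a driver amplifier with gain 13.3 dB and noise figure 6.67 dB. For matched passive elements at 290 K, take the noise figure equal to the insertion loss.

6.14 dB

Convert to linear (a loss of L dB is a gain of −L dB): F_i = 10^(NF_i/10), G_i = 10^(G_i,dB/10)
  Stage 1: F_1 = 10^(3.83/10) = 2.415, G_1 = 10^(−3.83/10) = 0.4140
  Stage 2: F_2 = 10^(2.14/10) = 1.637, G_2 = 10^(17.5/10) = 56.23
  Stage 3: F_3 = 10^(6.67/10) = 4.645, G_3 = 10^(13.3/10) = 21.38
Friis cascade:
  F = 2.415 + (1.637 − 1)/0.4140 + (4.645 − 1)/23.28 = 4.110
NF = 10 log₁₀(4.110) = 6.14 dB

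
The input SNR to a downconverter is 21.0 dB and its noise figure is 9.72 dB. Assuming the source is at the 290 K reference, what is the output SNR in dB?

11.28 dB

By definition F = SNR_in/SNR_out, so in dB: SNR_out = SNR_in − NF
SNR_out = 21.0 − 9.72 = 11.28 dB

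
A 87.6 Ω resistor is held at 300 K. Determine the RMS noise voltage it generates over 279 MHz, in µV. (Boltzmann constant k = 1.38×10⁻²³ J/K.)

20.1 µV

V_n = √(4kTRB)
4kTRB = 4 × 1.38×10⁻²³ × 300 × 8.76×10¹ × 2.79×10⁸ = 4.05×10⁻¹⁰ V²
V_n = √(4.05×10⁻¹⁰) = 2.01×10⁻⁵ V = 20.1 µV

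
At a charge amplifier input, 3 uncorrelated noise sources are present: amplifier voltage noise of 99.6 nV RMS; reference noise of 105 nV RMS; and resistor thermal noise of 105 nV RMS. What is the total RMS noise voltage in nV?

Uncorrelated sources add in power (mean-square): V_tot = √(ΣV_i²)
V_tot = √[(9.96×10⁻⁸)² + (1.05×10⁻⁷)² + (1.05×10⁻⁷)²] = 1.79×10⁻⁷ V = 179 nV

179 nV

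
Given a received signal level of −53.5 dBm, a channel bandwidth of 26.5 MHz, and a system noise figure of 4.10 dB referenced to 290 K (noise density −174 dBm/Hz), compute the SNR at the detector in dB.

42.2 dB

Noise floor: N = −174 + 10 log₁₀(B) + NF
10 log₁₀(2.65×10⁷) = 74.23 dB
N = −174 + 74.23 + 4.10 = −95.67 dBm
SNR = P_sig − N = −53.5 − (−95.67) = 42.17 dB → 42.2 dB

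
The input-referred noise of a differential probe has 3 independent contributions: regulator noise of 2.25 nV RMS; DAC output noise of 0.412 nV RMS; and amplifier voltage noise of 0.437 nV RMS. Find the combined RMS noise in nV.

2.33 nV

Uncorrelated sources add in power (mean-square): V_tot = √(ΣV_i²)
V_tot = √[(2.25×10⁻⁹)² + (4.12×10⁻¹⁰)² + (4.37×10⁻¹⁰)²] = 2.33×10⁻⁹ V = 2.33 nV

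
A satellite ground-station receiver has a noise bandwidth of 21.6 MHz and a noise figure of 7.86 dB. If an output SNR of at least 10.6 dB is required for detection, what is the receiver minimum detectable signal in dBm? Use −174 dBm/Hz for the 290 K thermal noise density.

Sensitivity = −174 + 10 log₁₀(B) + NF + SNR_min
= −174 + 73.34 + 7.86 + 10.6
= −82.20 dBm → −82.2 dBm

−82.2 dBm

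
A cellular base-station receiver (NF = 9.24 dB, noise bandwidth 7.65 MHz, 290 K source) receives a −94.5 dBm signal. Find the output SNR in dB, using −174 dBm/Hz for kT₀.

Noise floor: N = −174 + 10 log₁₀(B) + NF
10 log₁₀(7.65×10⁶) = 68.84 dB
N = −174 + 68.84 + 9.24 = −95.92 dBm
SNR = P_sig − N = −94.5 − (−95.92) = 1.42 dB → 1.4 dB

1.4 dB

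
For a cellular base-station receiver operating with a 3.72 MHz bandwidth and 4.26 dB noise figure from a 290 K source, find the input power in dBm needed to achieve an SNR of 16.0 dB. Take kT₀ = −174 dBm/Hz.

−88.0 dBm

Sensitivity = −174 + 10 log₁₀(B) + NF + SNR_min
= −174 + 65.71 + 4.26 + 16.0
= −88.03 dBm → −88.0 dBm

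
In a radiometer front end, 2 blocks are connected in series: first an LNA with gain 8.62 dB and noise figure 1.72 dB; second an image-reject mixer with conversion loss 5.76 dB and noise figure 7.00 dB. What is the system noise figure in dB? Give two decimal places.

Convert to linear (a loss of L dB is a gain of −L dB): F_i = 10^(NF_i/10), G_i = 10^(G_i,dB/10)
  Stage 1: F_1 = 10^(1.72/10) = 1.486, G_1 = 10^(8.62/10) = 7.278
  Stage 2: F_2 = 10^(7.00/10) = 5.012, G_2 = 10^(−5.76/10) = 0.2655
Friis cascade:
  F = 1.486 + (5.012 − 1)/7.278 = 2.037
NF = 10 log₁₀(2.037) = 3.09 dB

3.09 dB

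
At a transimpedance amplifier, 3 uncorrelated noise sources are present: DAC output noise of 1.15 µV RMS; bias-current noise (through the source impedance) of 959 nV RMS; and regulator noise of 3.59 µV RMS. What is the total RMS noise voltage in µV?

3.89 µV

Uncorrelated sources add in power (mean-square): V_tot = √(ΣV_i²)
V_tot = √[(1.15×10⁻⁶)² + (9.59×10⁻⁷)² + (3.59×10⁻⁶)²] = 3.89×10⁻⁶ V = 3.89 µV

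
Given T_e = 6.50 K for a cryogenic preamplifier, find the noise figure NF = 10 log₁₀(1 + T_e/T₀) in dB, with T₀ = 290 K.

F = 1 + T_e/T₀ = 1 + 6.50/290 = 1.02241
NF = 10 log₁₀(1.02241) = 0.096 dB

0.096 dB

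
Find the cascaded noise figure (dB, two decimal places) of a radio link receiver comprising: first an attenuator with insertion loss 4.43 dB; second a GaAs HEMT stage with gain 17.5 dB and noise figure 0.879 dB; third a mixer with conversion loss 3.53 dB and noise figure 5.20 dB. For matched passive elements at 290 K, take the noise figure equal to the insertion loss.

Convert to linear (a loss of L dB is a gain of −L dB): F_i = 10^(NF_i/10), G_i = 10^(G_i,dB/10)
  Stage 1: F_1 = 10^(4.43/10) = 2.773, G_1 = 10^(−4.43/10) = 0.3606
  Stage 2: F_2 = 10^(0.879/10) = 1.224, G_2 = 10^(17.5/10) = 56.23
  Stage 3: F_3 = 10^(5.20/10) = 3.311, G_3 = 10^(−3.53/10) = 0.4436
Friis cascade:
  F = 2.773 + (1.224 − 1)/0.3606 + (3.311 − 1)/20.28 = 3.509
NF = 10 log₁₀(3.509) = 5.45 dB

5.45 dB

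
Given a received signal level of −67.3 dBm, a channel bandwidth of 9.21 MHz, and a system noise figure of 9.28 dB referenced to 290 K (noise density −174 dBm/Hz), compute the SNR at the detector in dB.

27.8 dB

Noise floor: N = −174 + 10 log₁₀(B) + NF
10 log₁₀(9.21×10⁶) = 69.64 dB
N = −174 + 69.64 + 9.28 = −95.08 dBm
SNR = P_sig − N = −67.3 − (−95.08) = 27.78 dB → 27.8 dB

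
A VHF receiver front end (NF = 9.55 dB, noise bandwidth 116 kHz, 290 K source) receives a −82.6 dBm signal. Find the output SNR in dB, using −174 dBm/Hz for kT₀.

Noise floor: N = −174 + 10 log₁₀(B) + NF
10 log₁₀(1.16×10⁵) = 50.64 dB
N = −174 + 50.64 + 9.55 = −113.81 dBm
SNR = P_sig − N = −82.6 − (−113.81) = 31.21 dB → 31.2 dB

31.2 dB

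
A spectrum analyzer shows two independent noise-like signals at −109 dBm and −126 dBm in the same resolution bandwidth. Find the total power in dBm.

−108.9 dBm

Convert to linear, add, convert back:
P₁ = 1.26×10⁻¹⁴ W, P₂ = 2.51×10⁻¹⁶ W
P_tot = 1.28×10⁻¹⁴ W → 10 log₁₀(P_tot / 10⁻³) = −108.9 dBm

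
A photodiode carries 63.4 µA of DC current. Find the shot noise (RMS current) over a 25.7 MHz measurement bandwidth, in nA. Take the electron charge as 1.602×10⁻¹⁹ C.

22.8 nA

I_n = √(2qI·B)
2qI·B = 2 × 1.602×10⁻¹⁹ × 6.34×10⁻⁵ × 2.57×10⁷ = 5.22×10⁻¹⁶ A²
I_n = √(5.22×10⁻¹⁶) = 2.28×10⁻⁸ A = 22.8 nA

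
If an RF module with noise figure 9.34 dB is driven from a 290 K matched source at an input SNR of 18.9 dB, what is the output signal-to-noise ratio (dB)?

By definition F = SNR_in/SNR_out, so in dB: SNR_out = SNR_in − NF
SNR_out = 18.9 − 9.34 = 9.56 dB

9.56 dB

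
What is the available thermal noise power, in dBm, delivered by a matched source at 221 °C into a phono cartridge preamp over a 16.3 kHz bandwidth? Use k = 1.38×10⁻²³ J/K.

−129.5 dBm

T = 221 °C + 273.15 = 494.15 K
P_n = kTB = 1.38×10⁻²³ × 494.15 × 1.63×10⁴ = 1.11×10⁻¹⁶ W
In dBm: 10 log₁₀(1.11×10⁻¹⁶ / 10⁻³) = −129.5 dBm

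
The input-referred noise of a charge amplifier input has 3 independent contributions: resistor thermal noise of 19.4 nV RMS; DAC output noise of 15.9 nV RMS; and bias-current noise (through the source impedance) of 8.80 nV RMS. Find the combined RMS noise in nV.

26.6 nV

Uncorrelated sources add in power (mean-square): V_tot = √(ΣV_i²)
V_tot = √[(1.94×10⁻⁸)² + (1.59×10⁻⁸)² + (8.80×10⁻⁹)²] = 2.66×10⁻⁸ V = 26.6 nV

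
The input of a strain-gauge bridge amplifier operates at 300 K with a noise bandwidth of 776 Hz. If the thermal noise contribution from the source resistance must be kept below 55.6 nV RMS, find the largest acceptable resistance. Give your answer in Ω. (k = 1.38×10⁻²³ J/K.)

Johnson–Nyquist: V_n = √(4kTRB) ⇒ R = V_n² / (4kTB)
4kTB = 4 × 1.38×10⁻²³ × 300 × 7.76×10² = 1.29×10⁻¹⁷
R = (5.56×10⁻⁸)² / 1.29×10⁻¹⁷ = 2.41×10² Ω = 241 Ω

241 Ω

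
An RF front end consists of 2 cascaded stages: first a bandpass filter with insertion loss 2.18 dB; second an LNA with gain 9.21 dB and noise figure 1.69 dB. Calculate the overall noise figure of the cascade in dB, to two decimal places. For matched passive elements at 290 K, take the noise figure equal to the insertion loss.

Convert to linear (a loss of L dB is a gain of −L dB): F_i = 10^(NF_i/10), G_i = 10^(G_i,dB/10)
  Stage 1: F_1 = 10^(2.18/10) = 1.652, G_1 = 10^(−2.18/10) = 0.6053
  Stage 2: F_2 = 10^(1.69/10) = 1.476, G_2 = 10^(9.21/10) = 8.337
Friis cascade:
  F = 1.652 + (1.476 − 1)/0.6053 = 2.438
NF = 10 log₁₀(2.438) = 3.87 dB

3.87 dB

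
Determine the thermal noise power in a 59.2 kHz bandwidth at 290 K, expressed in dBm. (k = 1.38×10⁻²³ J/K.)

P_n = kTB = 1.38×10⁻²³ × 290 × 5.92×10⁴ = 2.37×10⁻¹⁶ W
In dBm: 10 log₁₀(2.37×10⁻¹⁶ / 10⁻³) = −126.3 dBm

−126.3 dBm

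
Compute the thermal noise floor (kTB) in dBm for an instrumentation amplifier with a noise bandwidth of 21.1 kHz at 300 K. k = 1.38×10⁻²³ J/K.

−130.6 dBm

P_n = kTB = 1.38×10⁻²³ × 300 × 2.11×10⁴ = 8.74×10⁻¹⁷ W
In dBm: 10 log₁₀(8.74×10⁻¹⁷ / 10⁻³) = −130.6 dBm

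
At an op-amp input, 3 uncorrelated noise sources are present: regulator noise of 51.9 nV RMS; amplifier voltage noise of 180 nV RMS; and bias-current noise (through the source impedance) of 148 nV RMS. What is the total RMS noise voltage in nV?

239 nV

Uncorrelated sources add in power (mean-square): V_tot = √(ΣV_i²)
V_tot = √[(5.19×10⁻⁸)² + (1.80×10⁻⁷)² + (1.48×10⁻⁷)²] = 2.39×10⁻⁷ V = 239 nV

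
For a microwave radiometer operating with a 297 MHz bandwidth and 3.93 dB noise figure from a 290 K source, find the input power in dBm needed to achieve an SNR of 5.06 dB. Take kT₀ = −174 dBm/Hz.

Sensitivity = −174 + 10 log₁₀(B) + NF + SNR_min
= −174 + 84.73 + 3.93 + 5.06
= −80.28 dBm → −80.3 dBm

−80.3 dBm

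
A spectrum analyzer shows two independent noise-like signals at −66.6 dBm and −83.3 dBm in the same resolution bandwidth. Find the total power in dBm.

Convert to linear, add, convert back:
P₁ = 2.19×10⁻¹⁰ W, P₂ = 4.68×10⁻¹² W
P_tot = 2.23×10⁻¹⁰ W → 10 log₁₀(P_tot / 10⁻³) = −66.5 dBm

−66.5 dBm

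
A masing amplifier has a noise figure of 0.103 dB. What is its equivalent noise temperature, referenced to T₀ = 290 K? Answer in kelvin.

6.96 K

F = 10^(0.103/10) = 1.024
T_e = (F − 1)·T₀ = (1.024 − 1) × 290 = 6.96 K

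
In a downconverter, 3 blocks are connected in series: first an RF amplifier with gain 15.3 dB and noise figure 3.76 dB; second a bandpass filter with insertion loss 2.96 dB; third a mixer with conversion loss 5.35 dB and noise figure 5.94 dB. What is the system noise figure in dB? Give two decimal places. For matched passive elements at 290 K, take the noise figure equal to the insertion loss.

Convert to linear (a loss of L dB is a gain of −L dB): F_i = 10^(NF_i/10), G_i = 10^(G_i,dB/10)
  Stage 1: F_1 = 10^(3.76/10) = 2.377, G_1 = 10^(15.3/10) = 33.88
  Stage 2: F_2 = 10^(2.96/10) = 1.977, G_2 = 10^(−2.96/10) = 0.5058
  Stage 3: F_3 = 10^(5.94/10) = 3.926, G_3 = 10^(−5.35/10) = 0.2917
Friis cascade:
  F = 2.377 + (1.977 − 1)/33.88 + (3.926 − 1)/17.14 = 2.576
NF = 10 log₁₀(2.576) = 4.11 dB

4.11 dB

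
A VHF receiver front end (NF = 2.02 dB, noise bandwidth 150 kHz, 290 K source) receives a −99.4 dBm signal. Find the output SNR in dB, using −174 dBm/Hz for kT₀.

20.8 dB

Noise floor: N = −174 + 10 log₁₀(B) + NF
10 log₁₀(1.50×10⁵) = 51.76 dB
N = −174 + 51.76 + 2.02 = −120.22 dBm
SNR = P_sig − N = −99.4 − (−120.22) = 20.82 dB → 20.8 dB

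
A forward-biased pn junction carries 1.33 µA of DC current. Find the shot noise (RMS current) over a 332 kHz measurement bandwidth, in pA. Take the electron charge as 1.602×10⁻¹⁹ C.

376 pA

I_n = √(2qI·B)
2qI·B = 2 × 1.602×10⁻¹⁹ × 1.33×10⁻⁶ × 3.32×10⁵ = 1.41×10⁻¹⁹ A²
I_n = √(1.41×10⁻¹⁹) = 3.76×10⁻¹⁰ A = 376 pA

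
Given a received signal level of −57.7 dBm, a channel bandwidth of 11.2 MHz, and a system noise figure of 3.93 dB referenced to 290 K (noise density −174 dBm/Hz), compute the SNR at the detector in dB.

Noise floor: N = −174 + 10 log₁₀(B) + NF
10 log₁₀(1.12×10⁷) = 70.49 dB
N = −174 + 70.49 + 3.93 = −99.58 dBm
SNR = P_sig − N = −57.7 − (−99.58) = 41.88 dB → 41.9 dB

41.9 dB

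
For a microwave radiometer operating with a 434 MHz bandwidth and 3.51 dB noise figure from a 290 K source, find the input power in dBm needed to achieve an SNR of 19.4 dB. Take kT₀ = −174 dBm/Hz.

−64.7 dBm

Sensitivity = −174 + 10 log₁₀(B) + NF + SNR_min
= −174 + 86.37 + 3.51 + 19.4
= −64.72 dBm → −64.7 dBm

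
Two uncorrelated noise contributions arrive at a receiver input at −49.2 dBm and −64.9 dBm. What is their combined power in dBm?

−49.1 dBm

Convert to linear, add, convert back:
P₁ = 1.20×10⁻⁸ W, P₂ = 3.24×10⁻¹⁰ W
P_tot = 1.23×10⁻⁸ W → 10 log₁₀(P_tot / 10⁻³) = −49.1 dBm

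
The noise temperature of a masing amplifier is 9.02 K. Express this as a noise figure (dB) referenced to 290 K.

F = 1 + T_e/T₀ = 1 + 9.02/290 = 1.0311
NF = 10 log₁₀(1.0311) = 0.133 dB

0.133 dB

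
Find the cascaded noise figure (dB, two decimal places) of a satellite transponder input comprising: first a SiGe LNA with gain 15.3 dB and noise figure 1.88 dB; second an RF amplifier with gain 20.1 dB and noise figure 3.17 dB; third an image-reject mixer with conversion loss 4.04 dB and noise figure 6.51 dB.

1.97 dB

Convert to linear (a loss of L dB is a gain of −L dB): F_i = 10^(NF_i/10), G_i = 10^(G_i,dB/10)
  Stage 1: F_1 = 10^(1.88/10) = 1.542, G_1 = 10^(15.3/10) = 33.88
  Stage 2: F_2 = 10^(3.17/10) = 2.075, G_2 = 10^(20.1/10) = 102.3
  Stage 3: F_3 = 10^(6.51/10) = 4.477, G_3 = 10^(−4.04/10) = 0.3945
Friis cascade:
  F = 1.542 + (2.075 − 1)/33.88 + (4.477 − 1)/3467 = 1.574
NF = 10 log₁₀(1.574) = 1.97 dB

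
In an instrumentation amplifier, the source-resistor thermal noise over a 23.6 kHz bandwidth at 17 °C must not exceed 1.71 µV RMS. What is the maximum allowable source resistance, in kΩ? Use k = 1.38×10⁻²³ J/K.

7.74 kΩ

T = 17 °C + 273.15 = 290.15 K
Johnson–Nyquist: V_n = √(4kTRB) ⇒ R = V_n² / (4kTB)
4kTB = 4 × 1.38×10⁻²³ × 290.15 × 2.36×10⁴ = 3.78×10⁻¹⁶
R = (1.71×10⁻⁶)² / 3.78×10⁻¹⁶ = 7.74×10³ Ω = 7.74 kΩ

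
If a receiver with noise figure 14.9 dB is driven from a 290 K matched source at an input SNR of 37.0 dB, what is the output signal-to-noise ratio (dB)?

By definition F = SNR_in/SNR_out, so in dB: SNR_out = SNR_in − NF
SNR_out = 37.0 − 14.9 = 22.1 dB

22.1 dB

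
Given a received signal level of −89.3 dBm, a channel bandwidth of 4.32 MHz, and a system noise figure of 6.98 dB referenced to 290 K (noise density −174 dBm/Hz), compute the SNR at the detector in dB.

Noise floor: N = −174 + 10 log₁₀(B) + NF
10 log₁₀(4.32×10⁶) = 66.35 dB
N = −174 + 66.35 + 6.98 = −100.67 dBm
SNR = P_sig − N = −89.3 − (−100.67) = 11.37 dB → 11.4 dB

11.4 dB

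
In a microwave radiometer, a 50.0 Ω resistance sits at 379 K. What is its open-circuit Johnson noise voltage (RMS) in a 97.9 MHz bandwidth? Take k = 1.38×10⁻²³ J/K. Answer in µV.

10.1 µV

V_n = √(4kTRB)
4kTRB = 4 × 1.38×10⁻²³ × 379 × 5.00×10¹ × 9.79×10⁷ = 1.02×10⁻¹⁰ V²
V_n = √(1.02×10⁻¹⁰) = 1.01×10⁻⁵ V = 10.1 µV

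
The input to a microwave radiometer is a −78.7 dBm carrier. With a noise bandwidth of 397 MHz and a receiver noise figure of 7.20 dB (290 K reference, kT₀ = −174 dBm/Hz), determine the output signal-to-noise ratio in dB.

2.1 dB

Noise floor: N = −174 + 10 log₁₀(B) + NF
10 log₁₀(3.97×10⁸) = 85.99 dB
N = −174 + 85.99 + 7.20 = −80.81 dBm
SNR = P_sig − N = −78.7 − (−80.81) = 2.11 dB → 2.1 dB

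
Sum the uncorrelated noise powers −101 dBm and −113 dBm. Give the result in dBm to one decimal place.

Convert to linear, add, convert back:
P₁ = 7.94×10⁻¹⁴ W, P₂ = 5.01×10⁻¹⁵ W
P_tot = 8.44×10⁻¹⁴ W → 10 log₁₀(P_tot / 10⁻³) = −100.7 dBm

−100.7 dBm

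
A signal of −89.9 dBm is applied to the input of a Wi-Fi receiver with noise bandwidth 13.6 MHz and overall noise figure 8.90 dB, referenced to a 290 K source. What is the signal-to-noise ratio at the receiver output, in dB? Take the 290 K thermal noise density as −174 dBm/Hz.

Noise floor: N = −174 + 10 log₁₀(B) + NF
10 log₁₀(1.36×10⁷) = 71.34 dB
N = −174 + 71.34 + 8.90 = −93.76 dBm
SNR = P_sig − N = −89.9 − (−93.76) = 3.86 dB → 3.9 dB

3.9 dB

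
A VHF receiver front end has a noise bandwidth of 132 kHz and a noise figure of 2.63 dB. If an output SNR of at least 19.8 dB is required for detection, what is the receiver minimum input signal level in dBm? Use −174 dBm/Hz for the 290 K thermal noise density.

Sensitivity = −174 + 10 log₁₀(B) + NF + SNR_min
= −174 + 51.21 + 2.63 + 19.8
= −100.36 dBm → −100.4 dBm

−100.4 dBm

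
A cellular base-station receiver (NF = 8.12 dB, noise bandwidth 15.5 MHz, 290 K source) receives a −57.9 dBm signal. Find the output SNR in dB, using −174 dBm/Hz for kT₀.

36.1 dB

Noise floor: N = −174 + 10 log₁₀(B) + NF
10 log₁₀(1.55×10⁷) = 71.9 dB
N = −174 + 71.9 + 8.12 = −93.98 dBm
SNR = P_sig − N = −57.9 − (−93.98) = 36.08 dB → 36.1 dB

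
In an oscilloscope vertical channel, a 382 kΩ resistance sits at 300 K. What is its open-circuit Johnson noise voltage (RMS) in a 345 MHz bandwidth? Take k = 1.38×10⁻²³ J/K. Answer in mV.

1.48 mV

V_n = √(4kTRB)
4kTRB = 4 × 1.38×10⁻²³ × 300 × 3.82×10⁵ × 3.45×10⁸ = 2.18×10⁻⁶ V²
V_n = √(2.18×10⁻⁶) = 1.48×10⁻³ V = 1.48 mV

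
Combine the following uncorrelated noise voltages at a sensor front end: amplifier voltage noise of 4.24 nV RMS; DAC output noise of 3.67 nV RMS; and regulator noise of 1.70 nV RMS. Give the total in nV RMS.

5.86 nV

Uncorrelated sources add in power (mean-square): V_tot = √(ΣV_i²)
V_tot = √[(4.24×10⁻⁹)² + (3.67×10⁻⁹)² + (1.70×10⁻⁹)²] = 5.86×10⁻⁹ V = 5.86 nV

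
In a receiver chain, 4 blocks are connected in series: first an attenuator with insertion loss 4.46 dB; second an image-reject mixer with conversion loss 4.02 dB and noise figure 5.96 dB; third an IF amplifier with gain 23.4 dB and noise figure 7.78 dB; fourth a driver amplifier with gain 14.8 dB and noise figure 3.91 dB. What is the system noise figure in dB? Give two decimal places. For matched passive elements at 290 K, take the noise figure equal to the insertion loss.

Convert to linear (a loss of L dB is a gain of −L dB): F_i = 10^(NF_i/10), G_i = 10^(G_i,dB/10)
  Stage 1: F_1 = 10^(4.46/10) = 2.793, G_1 = 10^(−4.46/10) = 0.3581
  Stage 2: F_2 = 10^(5.96/10) = 3.945, G_2 = 10^(−4.02/10) = 0.3963
  Stage 3: F_3 = 10^(7.78/10) = 5.998, G_3 = 10^(23.4/10) = 218.8
  Stage 4: F_4 = 10^(3.91/10) = 2.460, G_4 = 10^(14.8/10) = 30.20
Friis cascade:
  F = 2.793 + (3.945 − 1)/0.3581 + (5.998 − 1)/0.1419 + (2.460 − 1)/31.05 = 46.28
NF = 10 log₁₀(46.28) = 16.65 dB

16.65 dB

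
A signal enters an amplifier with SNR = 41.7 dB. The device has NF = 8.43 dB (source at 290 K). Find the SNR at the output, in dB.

By definition F = SNR_in/SNR_out, so in dB: SNR_out = SNR_in − NF
SNR_out = 41.7 − 8.43 = 33.27 dB

33.27 dB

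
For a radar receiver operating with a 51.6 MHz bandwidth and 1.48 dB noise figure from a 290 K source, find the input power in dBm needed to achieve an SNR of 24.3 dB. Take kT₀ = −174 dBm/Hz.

Sensitivity = −174 + 10 log₁₀(B) + NF + SNR_min
= −174 + 77.13 + 1.48 + 24.3
= −71.09 dBm → −71.1 dBm

−71.1 dBm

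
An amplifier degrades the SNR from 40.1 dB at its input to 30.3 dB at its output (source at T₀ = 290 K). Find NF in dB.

NF (dB) = SNR_in(dB) − SNR_out(dB) when the source is at T₀
NF = 40.1 − 30.3 = 9.8 dB

9.8 dB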